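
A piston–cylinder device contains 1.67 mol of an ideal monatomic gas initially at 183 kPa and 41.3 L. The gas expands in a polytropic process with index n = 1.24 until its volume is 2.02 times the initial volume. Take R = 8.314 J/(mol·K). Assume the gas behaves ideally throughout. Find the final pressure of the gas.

T₁ = P₁V₁/(nR) = 183×41.3/(1.67×8.314) = 544 K.
Polytropic n=1.24: T₂ = T₁(V₁/V₂)^(n−1) = 544×(0.495)^0.24 = 460 K; P₂ = P₁(V₁/V₂)^n = 76.5 kPa.

76.5 kPa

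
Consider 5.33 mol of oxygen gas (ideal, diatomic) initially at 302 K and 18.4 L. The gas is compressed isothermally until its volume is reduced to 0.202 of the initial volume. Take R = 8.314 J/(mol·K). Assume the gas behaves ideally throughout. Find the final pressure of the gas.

3600 kPa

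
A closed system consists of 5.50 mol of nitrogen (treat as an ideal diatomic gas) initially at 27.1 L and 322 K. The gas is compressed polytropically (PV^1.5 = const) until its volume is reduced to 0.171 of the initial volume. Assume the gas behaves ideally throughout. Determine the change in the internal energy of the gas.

52200 J

P₁ = nRT₁/V₁ = 5.50×8.314×322/27.1 = 543 kPa.
Polytropic n=1.5: T₂ = T₁(V₁/V₂)^(n−1) = 322×(5.85)^0.50 = 779 K; P₂ = P₁(V₁/V₂)^n = 7680 kPa.
For an ideal gas ΔU = nCvΔT with Cv = (5/2)R = 20.8 J/(mol·K).
ΔU = 5.50×20.8×(779−322) = 52200 J.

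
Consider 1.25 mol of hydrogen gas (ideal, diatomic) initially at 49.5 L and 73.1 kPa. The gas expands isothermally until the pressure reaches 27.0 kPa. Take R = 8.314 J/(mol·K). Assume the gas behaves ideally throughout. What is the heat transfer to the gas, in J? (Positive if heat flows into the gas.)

T₁ = P₁V₁/(nR) = 73.1×49.5/(1.25×8.314) = 348 K.
Isothermal: T stays 348 K; PV = const ⇒ V₂ = 134 L, P₂ = 27.0 kPa.
ΔU = 0 (ideal gas, T constant).
W = nRT ln(V₂/V₁) = 1.25×8.314×348×ln(2.71) = 3600 J.
Q = ΔU + W = 3600 J.

3600 J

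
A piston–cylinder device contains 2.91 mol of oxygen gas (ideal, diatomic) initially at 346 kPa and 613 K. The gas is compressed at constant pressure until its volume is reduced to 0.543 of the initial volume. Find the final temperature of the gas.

333 K

V₁ = nRT₁/P₁ = 2.91×8.314×613/346 = 42.9 L.
Isobaric: P stays 346 kPa; V/T = const ⇒ T₂ = 333 K, V₂ = 23.3 L.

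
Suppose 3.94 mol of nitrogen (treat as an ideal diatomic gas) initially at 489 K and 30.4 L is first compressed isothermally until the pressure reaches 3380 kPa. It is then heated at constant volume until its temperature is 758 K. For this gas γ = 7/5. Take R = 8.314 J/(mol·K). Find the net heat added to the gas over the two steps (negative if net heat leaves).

-7740 J

P₁ = nRT₁/V₁ = 3.94×8.314×489/30.4 = 527 kPa.
Step 1 — Isothermal: T stays 489 K; PV = const ⇒ V₂ = 4.74 L, P₂ = 3380 kPa.
ΔU = 0 (ideal gas, T constant).
W = nRT ln(V₂/V₁) = 3.94×8.314×489×ln(0.156) = -29800 J.
Q = ΔU + W = -29800 J.
State after step 1: P = 3380 kPa, V = 4.74 L, T = 489 K.
Step 2 — Isochoric: V stays 4.74 L; P/T = const ⇒ T₂ = 758 K, P₂ = 5240 kPa.
W = 0 (no volume change).
ΔU = nCvΔT = 3.94×20.8×(758−489) = 22000 J.
Q = ΔU = 22000 J.
Net over both steps: W = -29800 J, Q = -7740 J, ΔU = 22000 J.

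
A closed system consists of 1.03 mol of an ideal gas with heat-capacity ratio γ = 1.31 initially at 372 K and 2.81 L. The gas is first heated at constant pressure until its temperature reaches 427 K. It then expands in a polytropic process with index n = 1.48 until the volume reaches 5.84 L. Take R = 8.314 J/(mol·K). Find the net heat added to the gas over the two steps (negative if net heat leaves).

P₁ = nRT₁/V₁ = 1.03×8.314×372/2.81 = 1130 kPa.
Step 1 — Isobaric: P stays 1130 kPa; V/T = const ⇒ T₂ = 427 K, V₂ = 3.23 L.
W = PΔV = 1130×(3.23−2.81) kPa·L = 471 J.
ΔU = nCvΔT = 1.03×26.8×(427−372) = 1520 J.
Q = ΔU + W = nCpΔT = 1990 J.
State after step 1: P = 1130 kPa, V = 3.23 L, T = 427 K.
Step 2 — Polytropic n=1.48: T₂ = T₁(V₁/V₂)^(n−1) = 427×(0.552)^0.48 = 321 K; P₂ = P₁(V₁/V₂)^n = 471 kPa.
W = (P₁V₁−P₂V₂)/(n−1) = (1130×3.23−471×5.84)/0.48 = 1890 J.
ΔU = nCvΔT = 1.03×26.8×(321−427) = -2920 J.
Q = ΔU + W = -1040 J.
Net over both steps: W = 2360 J, Q = 954 J, ΔU = -1410 J.

954 J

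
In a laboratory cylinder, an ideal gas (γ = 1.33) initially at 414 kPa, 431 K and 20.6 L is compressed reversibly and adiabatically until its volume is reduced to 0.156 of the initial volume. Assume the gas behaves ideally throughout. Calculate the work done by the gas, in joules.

n = P₁V₁/(RT₁) = 414×20.6/(8.314×431) = 2.38 mol.
Adiabatic: TV^(γ−1) = const ⇒ T₂ = 431×(6.41)^0.330 = 796 K; PV^γ = const ⇒ P₂ = 4900 kPa.
ΔU = nCvΔT = 2.38×25.2×(796−431) = 21900 J.
Q = 0 for an adiabatic process, so W = −ΔU = -21900 J.

-21900 J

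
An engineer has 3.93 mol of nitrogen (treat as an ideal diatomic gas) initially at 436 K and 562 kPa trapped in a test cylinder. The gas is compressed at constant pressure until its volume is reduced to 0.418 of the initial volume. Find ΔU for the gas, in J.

V₁ = nRT₁/P₁ = 3.93×8.314×436/562 = 25.3 L.
Isobaric: P stays 562 kPa; V/T = const ⇒ T₂ = 182 K, V₂ = 10.6 L.
For an ideal gas ΔU = nCvΔT with Cv = (5/2)R = 20.8 J/(mol·K).
ΔU = 3.93×20.8×(182−436) = -20700 J.

-20700 J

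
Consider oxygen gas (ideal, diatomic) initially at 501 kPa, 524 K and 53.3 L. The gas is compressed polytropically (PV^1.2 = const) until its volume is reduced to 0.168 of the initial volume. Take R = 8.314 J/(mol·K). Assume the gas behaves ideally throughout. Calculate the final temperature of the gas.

749 K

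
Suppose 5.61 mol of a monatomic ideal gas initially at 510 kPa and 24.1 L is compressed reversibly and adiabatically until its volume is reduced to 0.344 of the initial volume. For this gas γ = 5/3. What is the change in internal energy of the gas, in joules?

T₁ = P₁V₁/(nR) = 510×24.1/(5.61×8.314) = 264 K.
Adiabatic: TV^(γ−1) = const ⇒ T₂ = 264×(2.91)^0.667 = 537 K; PV^γ = const ⇒ P₂ = 3020 kPa.
For an ideal gas ΔU = nCvΔT with Cv = (3/2)R = 12.5 J/(mol·K).
ΔU = 5.61×12.5×(537−264) = 19100 J.

19100 J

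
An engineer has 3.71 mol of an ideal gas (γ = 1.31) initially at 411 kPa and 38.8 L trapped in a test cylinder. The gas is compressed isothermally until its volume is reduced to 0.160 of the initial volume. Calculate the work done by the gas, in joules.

-29200 J

T₁ = P₁V₁/(nR) = 411×38.8/(3.71×8.314) = 517 K.
Isothermal: T stays 517 K; PV = const ⇒ V₂ = 6.21 L, P₂ = 2570 kPa.
W = nRT ln(V₂/V₁) = 3.71×8.314×517×ln(0.160) = -29200 J.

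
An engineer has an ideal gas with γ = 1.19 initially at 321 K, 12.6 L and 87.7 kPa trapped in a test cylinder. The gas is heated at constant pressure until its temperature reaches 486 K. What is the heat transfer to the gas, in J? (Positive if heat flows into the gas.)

n = P₁V₁/(RT₁) = 87.7×12.6/(8.314×321) = 0.414 mol.
Isobaric: P stays 87.7 kPa; V/T = const ⇒ T₂ = 486 K, V₂ = 19.1 L.
W = PΔV = 87.7×(19.1−12.6) kPa·L = 568 J.
ΔU = nCvΔT = 0.414×43.8×(486−321) = 2990 J.
Q = ΔU + W = nCpΔT = 3560 J.

3560 J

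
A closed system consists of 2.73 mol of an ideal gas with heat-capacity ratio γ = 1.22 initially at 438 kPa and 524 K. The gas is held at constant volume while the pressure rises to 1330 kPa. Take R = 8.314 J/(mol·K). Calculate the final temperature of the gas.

1590 K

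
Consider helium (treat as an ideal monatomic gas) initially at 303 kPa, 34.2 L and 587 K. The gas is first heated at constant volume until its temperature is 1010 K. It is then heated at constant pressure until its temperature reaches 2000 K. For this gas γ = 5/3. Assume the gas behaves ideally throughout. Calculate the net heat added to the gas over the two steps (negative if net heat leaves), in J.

54900 J

n = P₁V₁/(RT₁) = 303×34.2/(8.314×587) = 2.12 mol.
Step 1 — Isochoric: V stays 34.2 L; P/T = const ⇒ T₂ = 1010 K, P₂ = 521 kPa.
W = 0 (no volume change).
ΔU = nCvΔT = 2.12×12.5×(1010−587) = 11200 J.
Q = ΔU = 11200 J.
State after step 1: P = 521 kPa, V = 34.2 L, T = 1010 K.
Step 2 — Isobaric: P stays 521 kPa; V/T = const ⇒ T₂ = 2000 K, V₂ = 67.7 L.
W = PΔV = 521×(67.7−34.2) kPa·L = 17500 J.
ΔU = nCvΔT = 2.12×12.5×(2000−1010) = 26200 J.
Q = ΔU + W = nCpΔT = 43700 J.
Net over both steps: W = 17500 J, Q = 54900 J, ΔU = 37400 J.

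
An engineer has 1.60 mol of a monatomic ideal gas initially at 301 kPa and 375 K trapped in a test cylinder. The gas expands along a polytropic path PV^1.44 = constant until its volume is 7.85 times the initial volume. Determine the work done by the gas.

V₁ = nRT₁/P₁ = 1.60×8.314×375/301 = 16.6 L.
Polytropic n=1.44: T₂ = T₁(V₁/V₂)^(n−1) = 375×(0.127)^0.44 = 151 K; P₂ = P₁(V₁/V₂)^n = 15.5 kPa.
W = (P₁V₁−P₂V₂)/(n−1) = (301×16.6−15.5×130)/0.44 = 6760 J.

6760 J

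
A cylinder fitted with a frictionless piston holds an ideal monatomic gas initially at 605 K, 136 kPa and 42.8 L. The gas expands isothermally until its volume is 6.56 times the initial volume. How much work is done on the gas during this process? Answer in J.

-10900 J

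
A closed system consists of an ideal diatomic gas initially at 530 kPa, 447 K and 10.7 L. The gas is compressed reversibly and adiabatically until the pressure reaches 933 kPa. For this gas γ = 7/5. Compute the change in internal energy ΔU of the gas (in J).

2490 J

n = P₁V₁/(RT₁) = 530×10.7/(8.314×447) = 1.53 mol.
Adiabatic: T₂/T₁ = (P₂/P₁)^((γ−1)/γ) ⇒ T₂ = 447×(1.76)^0.286 = 525 K; V₂ = 7.14 L.
For an ideal gas ΔU = nCvΔT with Cv = (5/2)R = 20.8 J/(mol·K).
ΔU = 1.53×20.8×(525−447) = 2490 J.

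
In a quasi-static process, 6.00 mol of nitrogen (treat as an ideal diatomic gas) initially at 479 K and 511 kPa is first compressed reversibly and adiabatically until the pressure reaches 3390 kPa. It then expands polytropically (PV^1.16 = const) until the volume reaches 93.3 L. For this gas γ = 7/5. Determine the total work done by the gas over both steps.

28600 J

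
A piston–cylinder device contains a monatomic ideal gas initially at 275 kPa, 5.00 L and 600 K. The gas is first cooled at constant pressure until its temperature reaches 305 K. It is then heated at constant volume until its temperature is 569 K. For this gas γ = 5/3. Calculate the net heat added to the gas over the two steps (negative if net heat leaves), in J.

-783 J

n = P₁V₁/(RT₁) = 275×5.00/(8.314×600) = 0.276 mol.
Step 1 — Isobaric: P stays 275 kPa; V/T = const ⇒ T₂ = 305 K, V₂ = 2.54 L.
W = PΔV = 275×(2.54−5.00) kPa·L = -676 J.
ΔU = nCvΔT = 0.276×12.5×(305−600) = -1010 J.
Q = ΔU + W = nCpΔT = -1690 J.
State after step 1: P = 275 kPa, V = 2.54 L, T = 305 K.
Step 2 — Isochoric: V stays 2.54 L; P/T = const ⇒ T₂ = 569 K, P₂ = 513 kPa.
W = 0 (no volume change).
ΔU = nCvΔT = 0.276×12.5×(569−305) = 908 J.
Q = ΔU = 908 J.
Net over both steps: W = -676 J, Q = -783 J, ΔU = -107 J.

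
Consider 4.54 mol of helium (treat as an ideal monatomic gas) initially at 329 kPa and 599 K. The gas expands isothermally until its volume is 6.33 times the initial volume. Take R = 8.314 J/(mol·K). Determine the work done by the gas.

V₁ = nRT₁/P₁ = 4.54×8.314×599/329 = 68.7 L.
Isothermal: T stays 599 K; PV = const ⇒ V₂ = 435 L, P₂ = 52.0 kPa.
W = nRT ln(V₂/V₁) = 4.54×8.314×599×ln(6.33) = 41700 J.

41700 J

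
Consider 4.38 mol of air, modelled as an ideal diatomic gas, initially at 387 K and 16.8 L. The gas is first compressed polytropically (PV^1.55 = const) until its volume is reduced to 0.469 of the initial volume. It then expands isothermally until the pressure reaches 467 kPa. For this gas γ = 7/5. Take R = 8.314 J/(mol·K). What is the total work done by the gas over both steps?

24400 J

P₁ = nRT₁/V₁ = 4.38×8.314×387/16.8 = 839 kPa.
Step 1 — Polytropic n=1.55: T₂ = T₁(V₁/V₂)^(n−1) = 387×(2.13)^0.55 = 587 K; P₂ = P₁(V₁/V₂)^n = 2710 kPa.
W = (P₁V₁−P₂V₂)/(n−1) = (839×16.8−2710×7.88)/0.55 = -13200 J.
ΔU = nCvΔT = 4.38×20.8×(587−387) = 18200 J.
Q = ΔU + W = 4960 J.
State after step 1: P = 2710 kPa, V = 7.88 L, T = 587 K.
Step 2 — Isothermal: T stays 587 K; PV = const ⇒ V₂ = 45.8 L, P₂ = 467 kPa.
ΔU = 0 (ideal gas, T constant).
W = nRT ln(V₂/V₁) = 4.38×8.314×587×ln(5.81) = 37600 J.
Q = ΔU + W = 37600 J.
Net over both steps: W = 24400 J, Q = 42600 J, ΔU = 18200 J.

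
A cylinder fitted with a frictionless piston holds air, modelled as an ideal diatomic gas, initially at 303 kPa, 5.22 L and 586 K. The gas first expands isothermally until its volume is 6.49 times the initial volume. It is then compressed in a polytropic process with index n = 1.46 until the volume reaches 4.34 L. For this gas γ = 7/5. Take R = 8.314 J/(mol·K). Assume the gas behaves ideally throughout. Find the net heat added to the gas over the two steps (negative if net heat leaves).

n = P₁V₁/(RT₁) = 303×5.22/(8.314×586) = 0.325 mol.
Step 1 — Isothermal: T stays 586 K; PV = const ⇒ V₂ = 33.9 L, P₂ = 46.7 kPa.
ΔU = 0 (ideal gas, T constant).
W = nRT ln(V₂/V₁) = 0.325×8.314×586×ln(6.49) = 2960 J.
Q = ΔU + W = 2960 J.
State after step 1: P = 46.7 kPa, V = 33.9 L, T = 586 K.
Step 2 — Polytropic n=1.46: T₂ = T₁(V₁/V₂)^(n−1) = 586×(7.81)^0.46 = 1510 K; P₂ = P₁(V₁/V₂)^n = 938 kPa.
W = (P₁V₁−P₂V₂)/(n−1) = (46.7×33.9−938×4.34)/0.46 = -5410 J.
ΔU = nCvΔT = 0.325×20.8×(1510−586) = 6220 J.
Q = ΔU + W = 812 J.
Net over both steps: W = -2450 J, Q = 3770 J, ΔU = 6220 J.

3770 J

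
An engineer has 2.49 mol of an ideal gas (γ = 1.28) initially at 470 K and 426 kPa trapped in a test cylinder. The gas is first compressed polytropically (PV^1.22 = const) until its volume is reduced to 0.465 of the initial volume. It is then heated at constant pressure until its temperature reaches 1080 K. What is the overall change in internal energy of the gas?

V₁ = nRT₁/P₁ = 2.49×8.314×470/426 = 22.8 L.
Step 1 — Polytropic n=1.22: T₂ = T₁(V₁/V₂)^(n−1) = 470×(2.15)^0.22 = 556 K; P₂ = P₁(V₁/V₂)^n = 1080 kPa.
W = (P₁V₁−P₂V₂)/(n−1) = (426×22.8−1080×10.6)/0.22 = -8110 J.
ΔU = nCvΔT = 2.49×29.7×(556−470) = 6380 J.
Q = ΔU + W = -1740 J.
State after step 1: P = 1080 kPa, V = 10.6 L, T = 556 K.
Step 2 — Isobaric: P stays 1080 kPa; V/T = const ⇒ T₂ = 1080 K, V₂ = 20.6 L.
W = PΔV = 1080×(20.6−10.6) kPa·L = 10800 J.
ΔU = nCvΔT = 2.49×29.7×(1080−556) = 38700 J.
Q = ΔU + W = nCpΔT = 49600 J.
Net over both steps: W = 2730 J, Q = 47800 J, ΔU = 45100 J.

45100 J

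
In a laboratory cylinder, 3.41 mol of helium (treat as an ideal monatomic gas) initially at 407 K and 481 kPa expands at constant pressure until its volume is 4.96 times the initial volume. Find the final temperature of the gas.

2020 K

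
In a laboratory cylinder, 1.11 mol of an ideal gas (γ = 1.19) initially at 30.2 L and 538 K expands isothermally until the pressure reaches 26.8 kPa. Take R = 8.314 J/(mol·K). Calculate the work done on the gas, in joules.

-9010 J

P₁ = nRT₁/V₁ = 1.11×8.314×538/30.2 = 164 kPa.
Isothermal: T stays 538 K; PV = const ⇒ V₂ = 185 L, P₂ = 26.8 kPa.
W = nRT ln(V₂/V₁) = 1.11×8.314×538×ln(6.13) = 9010 J.
Work done on the gas = −W_by = -9010 J.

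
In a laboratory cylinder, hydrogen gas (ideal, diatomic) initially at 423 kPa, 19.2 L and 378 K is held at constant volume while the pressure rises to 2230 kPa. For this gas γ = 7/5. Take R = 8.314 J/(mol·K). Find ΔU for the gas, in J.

n = P₁V₁/(RT₁) = 423×19.2/(8.314×378) = 2.58 mol.
Isochoric: V stays 19.2 L; P/T = const ⇒ T₂ = 1990 K, P₂ = 2230 kPa.
For an ideal gas ΔU = nCvΔT with Cv = (5/2)R = 20.8 J/(mol·K).
ΔU = 2.58×20.8×(1990−378) = 86700 J.

86700 J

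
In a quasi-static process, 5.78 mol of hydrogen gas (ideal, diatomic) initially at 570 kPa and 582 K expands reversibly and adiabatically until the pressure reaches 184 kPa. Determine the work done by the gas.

19300 J

V₁ = nRT₁/P₁ = 5.78×8.314×582/570 = 49.1 L.
Adiabatic: T₂/T₁ = (P₂/P₁)^((γ−1)/γ) ⇒ T₂ = 582×(0.323)^0.286 = 421 K; V₂ = 110 L.
ΔU = nCvΔT = 5.78×20.8×(421−582) = -19300 J.
Q = 0 for an adiabatic process, so W = −ΔU = 19300 J.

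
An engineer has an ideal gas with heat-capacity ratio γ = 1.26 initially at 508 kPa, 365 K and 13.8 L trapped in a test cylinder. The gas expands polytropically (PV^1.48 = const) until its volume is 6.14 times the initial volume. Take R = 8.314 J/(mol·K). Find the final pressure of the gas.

34.6 kPa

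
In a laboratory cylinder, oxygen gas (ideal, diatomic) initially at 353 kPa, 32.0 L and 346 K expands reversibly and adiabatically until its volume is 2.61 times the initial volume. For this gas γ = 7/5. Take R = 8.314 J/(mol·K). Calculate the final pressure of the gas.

Adiabatic: TV^(γ−1) = const ⇒ T₂ = 346×(0.383)^0.400 = 236 K; PV^γ = const ⇒ P₂ = 92.1 kPa.

92.1 kPa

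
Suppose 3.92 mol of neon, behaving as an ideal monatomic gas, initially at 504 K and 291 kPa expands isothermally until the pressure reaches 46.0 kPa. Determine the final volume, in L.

V₁ = nRT₁/P₁ = 3.92×8.314×504/291 = 56.4 L.
Isothermal: T stays 504 K; PV = const ⇒ V₂ = 357 L, P₂ = 46.0 kPa.

357 L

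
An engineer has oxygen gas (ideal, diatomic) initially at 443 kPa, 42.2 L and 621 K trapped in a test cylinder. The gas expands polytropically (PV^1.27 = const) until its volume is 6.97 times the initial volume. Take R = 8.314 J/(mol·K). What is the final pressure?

Polytropic n=1.27: T₂ = T₁(V₁/V₂)^(n−1) = 621×(0.143)^0.27 = 368 K; P₂ = P₁(V₁/V₂)^n = 37.6 kPa.

37.6 kPa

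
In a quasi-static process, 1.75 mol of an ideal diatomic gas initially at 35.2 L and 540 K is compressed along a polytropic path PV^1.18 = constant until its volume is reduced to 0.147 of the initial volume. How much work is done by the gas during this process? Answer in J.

-18000 J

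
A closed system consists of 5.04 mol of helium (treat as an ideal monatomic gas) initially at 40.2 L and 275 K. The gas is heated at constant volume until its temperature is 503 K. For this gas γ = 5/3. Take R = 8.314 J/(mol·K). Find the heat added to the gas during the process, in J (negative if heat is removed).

P₁ = nRT₁/V₁ = 5.04×8.314×275/40.2 = 287 kPa.
Isochoric: V stays 40.2 L; P/T = const ⇒ T₂ = 503 K, P₂ = 524 kPa.
W = 0 (no volume change).
ΔU = nCvΔT = 5.04×12.5×(503−275) = 14300 J.
Q = ΔU = 14300 J.

14300 J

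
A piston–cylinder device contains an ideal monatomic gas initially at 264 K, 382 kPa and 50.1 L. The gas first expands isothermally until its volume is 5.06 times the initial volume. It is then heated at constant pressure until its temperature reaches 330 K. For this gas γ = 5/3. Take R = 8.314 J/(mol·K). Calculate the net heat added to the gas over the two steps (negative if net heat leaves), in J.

43000 J

n = P₁V₁/(RT₁) = 382×50.1/(8.314×264) = 8.72 mol.
Step 1 — Isothermal: T stays 264 K; PV = const ⇒ V₂ = 254 L, P₂ = 75.5 kPa.
ΔU = 0 (ideal gas, T constant).
W = nRT ln(V₂/V₁) = 8.72×8.314×264×ln(5.06) = 31000 J.
Q = ΔU + W = 31000 J.
State after step 1: P = 75.5 kPa, V = 254 L, T = 264 K.
Step 2 — Isobaric: P stays 75.5 kPa; V/T = const ⇒ T₂ = 330 K, V₂ = 317 L.
W = PΔV = 75.5×(317−254) kPa·L = 4780 J.
ΔU = nCvΔT = 8.72×12.5×(330−264) = 7180 J.
Q = ΔU + W = nCpΔT = 12000 J.
Net over both steps: W = 35800 J, Q = 43000 J, ΔU = 7180 J.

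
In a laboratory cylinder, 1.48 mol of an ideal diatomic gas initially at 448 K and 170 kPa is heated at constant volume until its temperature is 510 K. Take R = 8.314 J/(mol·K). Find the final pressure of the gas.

V₁ = nRT₁/P₁ = 1.48×8.314×448/170 = 32.4 L.
Isochoric: V stays 32.4 L; P/T = const ⇒ T₂ = 510 K, P₂ = 194 kPa.

194 kPa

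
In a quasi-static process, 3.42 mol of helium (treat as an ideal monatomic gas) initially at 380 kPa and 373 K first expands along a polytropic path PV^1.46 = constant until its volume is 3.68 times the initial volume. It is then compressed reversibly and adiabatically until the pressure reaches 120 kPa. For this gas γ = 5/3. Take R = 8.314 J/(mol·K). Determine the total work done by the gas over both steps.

V₁ = nRT₁/P₁ = 3.42×8.314×373/380 = 27.9 L.
Step 1 — Polytropic n=1.46: T₂ = T₁(V₁/V₂)^(n−1) = 373×(0.272)^0.46 = 205 K; P₂ = P₁(V₁/V₂)^n = 56.7 kPa.
W = (P₁V₁−P₂V₂)/(n−1) = (380×27.9−56.7×103)/0.46 = 10400 J.
ΔU = nCvΔT = 3.42×12.5×(205−373) = -7170 J.
Q = ΔU + W = 3220 J.
State after step 1: P = 56.7 kPa, V = 103 L, T = 205 K.
Step 2 — Adiabatic: T₂/T₁ = (P₂/P₁)^((γ−1)/γ) ⇒ T₂ = 205×(2.12)^0.400 = 276 K; V₂ = 65.5 L.
ΔU = nCvΔT = 3.42×12.5×(276−205) = 3050 J.
Q = 0 for an adiabatic process, so W = −ΔU = -3050 J.
Net over both steps: W = 7340 J, Q = 3220 J, ΔU = -4120 J.

7340 J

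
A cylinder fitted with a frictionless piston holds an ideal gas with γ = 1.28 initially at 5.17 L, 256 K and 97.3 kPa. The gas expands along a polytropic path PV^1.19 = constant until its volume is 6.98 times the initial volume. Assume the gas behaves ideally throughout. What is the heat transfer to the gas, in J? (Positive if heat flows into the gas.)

263 J

n = P₁V₁/(RT₁) = 97.3×5.17/(8.314×256) = 0.236 mol.
Polytropic n=1.19: T₂ = T₁(V₁/V₂)^(n−1) = 256×(0.143)^0.19 = 177 K; P₂ = P₁(V₁/V₂)^n = 9.64 kPa.
W = (P₁V₁−P₂V₂)/(n−1) = (97.3×5.17−9.64×36.1)/0.19 = 817 J.
ΔU = nCvΔT = 0.236×29.7×(177−256) = -555 J.
Q = ΔU + W = 263 J.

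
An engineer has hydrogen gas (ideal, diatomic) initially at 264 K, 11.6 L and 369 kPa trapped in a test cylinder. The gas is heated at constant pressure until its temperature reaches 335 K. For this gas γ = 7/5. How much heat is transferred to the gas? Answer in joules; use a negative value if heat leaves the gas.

n = P₁V₁/(RT₁) = 369×11.6/(8.314×264) = 1.95 mol.
Isobaric: P stays 369 kPa; V/T = const ⇒ T₂ = 335 K, V₂ = 14.7 L.
W = PΔV = 369×(14.7−11.6) kPa·L = 1150 J.
ΔU = nCvΔT = 1.95×20.8×(335−264) = 2880 J.
Q = ΔU + W = nCpΔT = 4030 J.

4030 J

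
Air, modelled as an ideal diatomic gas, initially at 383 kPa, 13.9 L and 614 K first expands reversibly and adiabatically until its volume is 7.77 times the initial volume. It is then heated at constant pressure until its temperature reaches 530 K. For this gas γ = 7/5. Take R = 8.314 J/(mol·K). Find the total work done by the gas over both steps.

9700 J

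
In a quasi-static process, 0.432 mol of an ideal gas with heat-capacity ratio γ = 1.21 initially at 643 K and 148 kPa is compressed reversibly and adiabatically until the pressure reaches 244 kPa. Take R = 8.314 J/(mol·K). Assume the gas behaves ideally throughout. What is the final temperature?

701 K

V₁ = nRT₁/P₁ = 0.432×8.314×643/148 = 15.6 L.
Adiabatic: T₂/T₁ = (P₂/P₁)^((γ−1)/γ) ⇒ T₂ = 643×(1.65)^0.174 = 701 K; V₂ = 10.3 L.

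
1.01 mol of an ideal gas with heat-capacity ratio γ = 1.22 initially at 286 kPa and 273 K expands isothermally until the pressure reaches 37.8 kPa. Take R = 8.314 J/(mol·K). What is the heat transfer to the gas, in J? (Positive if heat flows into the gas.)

4640 J

V₁ = nRT₁/P₁ = 1.01×8.314×273/286 = 8.02 L.
Isothermal: T stays 273 K; PV = const ⇒ V₂ = 60.6 L, P₂ = 37.8 kPa.
ΔU = 0 (ideal gas, T constant).
W = nRT ln(V₂/V₁) = 1.01×8.314×273×ln(7.57) = 4640 J.
Q = ΔU + W = 4640 J.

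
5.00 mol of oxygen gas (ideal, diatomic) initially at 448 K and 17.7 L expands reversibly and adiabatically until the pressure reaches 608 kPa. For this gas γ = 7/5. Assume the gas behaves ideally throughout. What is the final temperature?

383 K

P₁ = nRT₁/V₁ = 5.00×8.314×448/17.7 = 1050 kPa.
Adiabatic: T₂/T₁ = (P₂/P₁)^((γ−1)/γ) ⇒ T₂ = 448×(0.578)^0.286 = 383 K; V₂ = 26.2 L.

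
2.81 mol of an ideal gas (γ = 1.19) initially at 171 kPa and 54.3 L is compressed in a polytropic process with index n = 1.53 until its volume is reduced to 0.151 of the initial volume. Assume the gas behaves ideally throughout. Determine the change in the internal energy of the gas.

84200 J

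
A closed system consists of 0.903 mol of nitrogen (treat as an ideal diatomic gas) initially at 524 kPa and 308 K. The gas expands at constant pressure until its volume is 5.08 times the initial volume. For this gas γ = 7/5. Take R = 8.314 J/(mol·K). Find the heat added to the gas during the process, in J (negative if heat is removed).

33000 J

V₁ = nRT₁/P₁ = 0.903×8.314×308/524 = 4.41 L.
Isobaric: P stays 524 kPa; V/T = const ⇒ T₂ = 1560 K, V₂ = 22.4 L.
W = PΔV = 524×(22.4−4.41) kPa·L = 9430 J.
ΔU = nCvΔT = 0.903×20.8×(1560−308) = 23600 J.
Q = ΔU + W = nCpΔT = 33000 J.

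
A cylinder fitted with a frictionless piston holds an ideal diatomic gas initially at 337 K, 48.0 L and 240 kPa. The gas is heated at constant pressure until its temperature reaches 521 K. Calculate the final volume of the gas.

Isobaric: P stays 240 kPa; V/T = const ⇒ T₂ = 521 K, V₂ = 74.2 L.

74.2 L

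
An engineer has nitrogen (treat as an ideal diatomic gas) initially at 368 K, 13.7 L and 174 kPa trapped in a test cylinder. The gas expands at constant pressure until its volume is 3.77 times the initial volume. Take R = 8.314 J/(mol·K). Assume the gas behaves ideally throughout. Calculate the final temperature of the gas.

1390 K

Isobaric: P stays 174 kPa; V/T = const ⇒ T₂ = 1390 K, V₂ = 51.6 L.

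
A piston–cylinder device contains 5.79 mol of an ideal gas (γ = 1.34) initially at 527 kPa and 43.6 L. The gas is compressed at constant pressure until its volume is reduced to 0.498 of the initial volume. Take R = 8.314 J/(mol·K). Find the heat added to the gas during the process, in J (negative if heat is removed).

-45500 J

T₁ = P₁V₁/(nR) = 527×43.6/(5.79×8.314) = 477 K.
Isobaric: P stays 527 kPa; V/T = const ⇒ T₂ = 238 K, V₂ = 21.7 L.
W = PΔV = 527×(21.7−43.6) kPa·L = -11500 J.
ΔU = nCvΔT = 5.79×24.5×(238−477) = -33900 J.
Q = ΔU + W = nCpΔT = -45500 J.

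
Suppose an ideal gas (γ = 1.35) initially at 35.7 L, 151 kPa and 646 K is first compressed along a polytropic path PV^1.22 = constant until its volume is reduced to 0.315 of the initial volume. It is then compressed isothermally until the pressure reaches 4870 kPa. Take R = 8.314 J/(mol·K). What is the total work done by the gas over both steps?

-21400 J

n = P₁V₁/(RT₁) = 151×35.7/(8.314×646) = 1.00 mol.
Step 1 — Polytropic n=1.22: T₂ = T₁(V₁/V₂)^(n−1) = 646×(3.17)^0.22 = 833 K; P₂ = P₁(V₁/V₂)^n = 618 kPa.
W = (P₁V₁−P₂V₂)/(n−1) = (151×35.7−618×11.2)/0.22 = -7090 J.
ΔU = nCvΔT = 1.00×23.8×(833−646) = 4460 J.
Q = ΔU + W = -2630 J.
State after step 1: P = 618 kPa, V = 11.2 L, T = 833 K.
Step 2 — Isothermal: T stays 833 K; PV = const ⇒ V₂ = 1.43 L, P₂ = 4870 kPa.
ΔU = 0 (ideal gas, T constant).
W = nRT ln(V₂/V₁) = 1.00×8.314×833×ln(0.127) = -14300 J.
Q = ΔU + W = -14300 J.
Net over both steps: W = -21400 J, Q = -17000 J, ΔU = 4460 J.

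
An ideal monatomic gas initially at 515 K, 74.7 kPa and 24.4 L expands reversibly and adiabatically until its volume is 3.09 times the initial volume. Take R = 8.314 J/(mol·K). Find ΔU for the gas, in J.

-1450 J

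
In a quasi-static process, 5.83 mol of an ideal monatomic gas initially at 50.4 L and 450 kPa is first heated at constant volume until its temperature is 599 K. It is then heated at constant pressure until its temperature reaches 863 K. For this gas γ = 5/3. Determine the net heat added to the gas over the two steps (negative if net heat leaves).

T₁ = P₁V₁/(nR) = 450×50.4/(5.83×8.314) = 468 K.
Step 1 — Isochoric: V stays 50.4 L; P/T = const ⇒ T₂ = 599 K, P₂ = 576 kPa.
W = 0 (no volume change).
ΔU = nCvΔT = 5.83×12.5×(599−468) = 9530 J.
Q = ΔU = 9530 J.
State after step 1: P = 576 kPa, V = 50.4 L, T = 599 K.
Step 2 — Isobaric: P stays 576 kPa; V/T = const ⇒ T₂ = 863 K, V₂ = 72.6 L.
W = PΔV = 576×(72.6−50.4) kPa·L = 12800 J.
ΔU = nCvΔT = 5.83×12.5×(863−599) = 19200 J.
Q = ΔU + W = nCpΔT = 32000 J.
Net over both steps: W = 12800 J, Q = 41500 J, ΔU = 28700 J.

41500 J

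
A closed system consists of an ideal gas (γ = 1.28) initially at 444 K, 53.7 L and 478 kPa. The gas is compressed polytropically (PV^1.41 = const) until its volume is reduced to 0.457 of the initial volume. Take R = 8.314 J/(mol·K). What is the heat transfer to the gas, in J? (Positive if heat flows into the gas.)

11000 J

n = P₁V₁/(RT₁) = 478×53.7/(8.314×444) = 6.95 mol.
Polytropic n=1.41: T₂ = T₁(V₁/V₂)^(n−1) = 444×(2.19)^0.41 = 612 K; P₂ = P₁(V₁/V₂)^n = 1440 kPa.
W = (P₁V₁−P₂V₂)/(n−1) = (478×53.7−1440×24.5)/0.41 = -23700 J.
ΔU = nCvΔT = 6.95×29.7×(612−444) = 34700 J.
Q = ΔU + W = 11000 J.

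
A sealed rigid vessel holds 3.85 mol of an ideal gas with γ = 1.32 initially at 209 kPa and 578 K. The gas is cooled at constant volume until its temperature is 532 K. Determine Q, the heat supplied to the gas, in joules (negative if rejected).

V₁ = nRT₁/P₁ = 3.85×8.314×578/209 = 88.5 L.
Isochoric: V stays 88.5 L; P/T = const ⇒ T₂ = 532 K, P₂ = 192 kPa.
W = 0 (no volume change).
ΔU = nCvΔT = 3.85×26.0×(532−578) = -4600 J.
Q = ΔU = -4600 J.

-4600 J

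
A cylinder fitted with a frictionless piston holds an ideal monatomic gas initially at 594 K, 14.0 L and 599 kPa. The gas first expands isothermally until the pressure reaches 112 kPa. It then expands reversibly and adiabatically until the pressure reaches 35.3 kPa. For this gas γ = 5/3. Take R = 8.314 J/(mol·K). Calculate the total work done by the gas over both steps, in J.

18700 J

n = P₁V₁/(RT₁) = 599×14.0/(8.314×594) = 1.70 mol.
Step 1 — Isothermal: T stays 594 K; PV = const ⇒ V₂ = 74.9 L, P₂ = 112 kPa.
ΔU = 0 (ideal gas, T constant).
W = nRT ln(V₂/V₁) = 1.70×8.314×594×ln(5.35) = 14100 J.
Q = ΔU + W = 14100 J.
State after step 1: P = 112 kPa, V = 74.9 L, T = 594 K.
Step 2 — Adiabatic: T₂/T₁ = (P₂/P₁)^((γ−1)/γ) ⇒ T₂ = 594×(0.315)^0.400 = 374 K; V₂ = 150 L.
ΔU = nCvΔT = 1.70×12.5×(374−594) = -4650 J.
Q = 0 for an adiabatic process, so W = −ΔU = 4650 J.
Net over both steps: W = 18700 J, Q = 14100 J, ΔU = -4650 J.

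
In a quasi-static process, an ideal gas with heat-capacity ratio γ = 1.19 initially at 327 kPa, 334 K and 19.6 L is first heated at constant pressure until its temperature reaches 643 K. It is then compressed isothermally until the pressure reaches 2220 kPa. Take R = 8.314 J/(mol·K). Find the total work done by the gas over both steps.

-17700 J

n = P₁V₁/(RT₁) = 327×19.6/(8.314×334) = 2.31 mol.
Step 1 — Isobaric: P stays 327 kPa; V/T = const ⇒ T₂ = 643 K, V₂ = 37.7 L.
W = PΔV = 327×(37.7−19.6) kPa·L = 5930 J.
ΔU = nCvΔT = 2.31×43.8×(643−334) = 31200 J.
Q = ΔU + W = nCpΔT = 37100 J.
State after step 1: P = 327 kPa, V = 37.7 L, T = 643 K.
Step 2 — Isothermal: T stays 643 K; PV = const ⇒ V₂ = 5.56 L, P₂ = 2220 kPa.
ΔU = 0 (ideal gas, T constant).
W = nRT ln(V₂/V₁) = 2.31×8.314×643×ln(0.147) = -23600 J.
Q = ΔU + W = -23600 J.
Net over both steps: W = -17700 J, Q = 13500 J, ΔU = 31200 J.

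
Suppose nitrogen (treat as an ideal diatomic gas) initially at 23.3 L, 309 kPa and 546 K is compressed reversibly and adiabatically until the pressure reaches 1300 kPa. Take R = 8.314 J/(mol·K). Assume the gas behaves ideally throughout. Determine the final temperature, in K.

823 K

Adiabatic: T₂/T₁ = (P₂/P₁)^((γ−1)/γ) ⇒ T₂ = 546×(4.21)^0.286 = 823 K; V₂ = 8.35 L.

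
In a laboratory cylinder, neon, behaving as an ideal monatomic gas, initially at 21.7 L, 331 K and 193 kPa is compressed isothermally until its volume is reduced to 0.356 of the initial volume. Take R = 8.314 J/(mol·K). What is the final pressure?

542 kPa

Isothermal: T stays 331 K; PV = const ⇒ V₂ = 7.73 L, P₂ = 542 kPa.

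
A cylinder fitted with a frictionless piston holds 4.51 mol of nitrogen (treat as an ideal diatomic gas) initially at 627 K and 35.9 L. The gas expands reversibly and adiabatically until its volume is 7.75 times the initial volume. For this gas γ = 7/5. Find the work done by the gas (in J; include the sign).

32900 J

P₁ = nRT₁/V₁ = 4.51×8.314×627/35.9 = 655 kPa.
Adiabatic: TV^(γ−1) = const ⇒ T₂ = 627×(0.129)^0.400 = 276 K; PV^γ = const ⇒ P₂ = 37.3 kPa.
ΔU = nCvΔT = 4.51×20.8×(276−627) = -32900 J.
Q = 0 for an adiabatic process, so W = −ΔU = 32900 J.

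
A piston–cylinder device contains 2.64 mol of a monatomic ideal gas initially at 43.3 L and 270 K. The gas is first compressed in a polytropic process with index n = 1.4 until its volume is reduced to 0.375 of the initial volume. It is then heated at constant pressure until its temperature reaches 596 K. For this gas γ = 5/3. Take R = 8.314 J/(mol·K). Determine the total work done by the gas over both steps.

-2810 J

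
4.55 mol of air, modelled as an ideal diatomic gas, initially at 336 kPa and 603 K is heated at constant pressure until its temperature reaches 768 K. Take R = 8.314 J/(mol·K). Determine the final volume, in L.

V₁ = nRT₁/P₁ = 4.55×8.314×603/336 = 67.9 L.
Isobaric: P stays 336 kPa; V/T = const ⇒ T₂ = 768 K, V₂ = 86.5 L.

86.5 L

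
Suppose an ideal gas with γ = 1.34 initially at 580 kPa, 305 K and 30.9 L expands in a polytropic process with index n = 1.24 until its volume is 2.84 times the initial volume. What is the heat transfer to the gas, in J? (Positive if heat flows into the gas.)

n = P₁V₁/(RT₁) = 580×30.9/(8.314×305) = 7.07 mol.
Polytropic n=1.24: T₂ = T₁(V₁/V₂)^(n−1) = 305×(0.352)^0.24 = 237 K; P₂ = P₁(V₁/V₂)^n = 159 kPa.
W = (P₁V₁−P₂V₂)/(n−1) = (580×30.9−159×87.8)/0.24 = 16500 J.
ΔU = nCvΔT = 7.07×24.5×(237−305) = -11700 J.
Q = ΔU + W = 4870 J.

4870 J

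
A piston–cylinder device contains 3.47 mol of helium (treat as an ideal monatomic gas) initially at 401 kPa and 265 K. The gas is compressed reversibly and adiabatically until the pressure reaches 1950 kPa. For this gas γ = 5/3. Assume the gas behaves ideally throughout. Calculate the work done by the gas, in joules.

-10100 J

V₁ = nRT₁/P₁ = 3.47×8.314×265/401 = 19.1 L.
Adiabatic: T₂/T₁ = (P₂/P₁)^((γ−1)/γ) ⇒ T₂ = 265×(4.86)^0.400 = 499 K; V₂ = 7.38 L.
ΔU = nCvΔT = 3.47×12.5×(499−265) = 10100 J.
Q = 0 for an adiabatic process, so W = −ΔU = -10100 J.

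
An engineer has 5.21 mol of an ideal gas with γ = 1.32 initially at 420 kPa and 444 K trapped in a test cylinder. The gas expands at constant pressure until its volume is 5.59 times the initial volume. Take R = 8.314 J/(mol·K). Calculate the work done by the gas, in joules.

88300 J

V₁ = nRT₁/P₁ = 5.21×8.314×444/420 = 45.8 L.
Isobaric: P stays 420 kPa; V/T = const ⇒ T₂ = 2480 K, V₂ = 256 L.
W = PΔV = 420×(256−45.8) kPa·L = 88300 J.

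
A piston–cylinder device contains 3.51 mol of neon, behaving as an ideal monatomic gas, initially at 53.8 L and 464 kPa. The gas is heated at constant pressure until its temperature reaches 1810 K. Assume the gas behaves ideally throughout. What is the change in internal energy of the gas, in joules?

T₁ = P₁V₁/(nR) = 464×53.8/(3.51×8.314) = 855 K.
Isobaric: P stays 464 kPa; V/T = const ⇒ T₂ = 1810 K, V₂ = 114 L.
For an ideal gas ΔU = nCvΔT with Cv = (3/2)R = 12.5 J/(mol·K).
ΔU = 3.51×12.5×(1810−855) = 41800 J.

41800 J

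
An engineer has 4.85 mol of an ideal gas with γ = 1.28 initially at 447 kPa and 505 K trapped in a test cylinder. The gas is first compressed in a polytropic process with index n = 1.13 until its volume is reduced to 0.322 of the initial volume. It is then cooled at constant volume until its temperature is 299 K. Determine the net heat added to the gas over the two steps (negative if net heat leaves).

-54500 J

V₁ = nRT₁/P₁ = 4.85×8.314×505/447 = 45.6 L.
Step 1 — Polytropic n=1.13: T₂ = T₁(V₁/V₂)^(n−1) = 505×(3.11)^0.13 = 585 K; P₂ = P₁(V₁/V₂)^n = 1610 kPa.
W = (P₁V₁−P₂V₂)/(n−1) = (447×45.6−1610×14.7)/0.13 = -24900 J.
ΔU = nCvΔT = 4.85×29.7×(585−505) = 11500 J.
Q = ΔU + W = -13300 J.
State after step 1: P = 1610 kPa, V = 14.7 L, T = 585 K.
Step 2 — Isochoric: V stays 14.7 L; P/T = const ⇒ T₂ = 299 K, P₂ = 822 kPa.
W = 0 (no volume change).
ΔU = nCvΔT = 4.85×29.7×(299−585) = -41200 J.
Q = ΔU = -41200 J.
Net over both steps: W = -24900 J, Q = -54500 J, ΔU = -29700 J.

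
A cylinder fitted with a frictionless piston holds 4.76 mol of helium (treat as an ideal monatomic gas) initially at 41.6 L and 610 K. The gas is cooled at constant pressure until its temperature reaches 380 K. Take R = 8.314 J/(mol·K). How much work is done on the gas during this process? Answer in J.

9100 J

P₁ = nRT₁/V₁ = 4.76×8.314×610/41.6 = 580 kPa.
Isobaric: P stays 580 kPa; V/T = const ⇒ T₂ = 380 K, V₂ = 25.9 L.
W = PΔV = 580×(25.9−41.6) kPa·L = -9100 J.
Work done on the gas = −W_by = 9100 J.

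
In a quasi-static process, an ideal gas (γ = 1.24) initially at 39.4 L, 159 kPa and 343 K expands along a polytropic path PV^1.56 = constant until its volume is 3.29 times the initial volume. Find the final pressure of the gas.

Polytropic n=1.56: T₂ = T₁(V₁/V₂)^(n−1) = 343×(0.304)^0.56 = 176 K; P₂ = P₁(V₁/V₂)^n = 24.8 kPa.

24.8 kPa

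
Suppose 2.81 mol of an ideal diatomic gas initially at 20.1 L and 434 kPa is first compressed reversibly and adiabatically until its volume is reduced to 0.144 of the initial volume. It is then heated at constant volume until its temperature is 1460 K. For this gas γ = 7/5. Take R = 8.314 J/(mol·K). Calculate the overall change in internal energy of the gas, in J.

63500 J

T₁ = P₁V₁/(nR) = 434×20.1/(2.81×8.314) = 373 K.
Step 1 — Adiabatic: TV^(γ−1) = const ⇒ T₂ = 373×(6.94)^0.400 = 811 K; PV^γ = const ⇒ P₂ = 6540 kPa.
ΔU = nCvΔT = 2.81×20.8×(811−373) = 25500 J.
Q = 0 for an adiabatic process, so W = −ΔU = -25500 J.
State after step 1: P = 6540 kPa, V = 2.89 L, T = 811 K.
Step 2 — Isochoric: V stays 2.89 L; P/T = const ⇒ T₂ = 1460 K, P₂ = 11800 kPa.
W = 0 (no volume change).
ΔU = nCvΔT = 2.81×20.8×(1460−811) = 37900 J.
Q = ΔU = 37900 J.
Net over both steps: W = -25500 J, Q = 37900 J, ΔU = 63500 J.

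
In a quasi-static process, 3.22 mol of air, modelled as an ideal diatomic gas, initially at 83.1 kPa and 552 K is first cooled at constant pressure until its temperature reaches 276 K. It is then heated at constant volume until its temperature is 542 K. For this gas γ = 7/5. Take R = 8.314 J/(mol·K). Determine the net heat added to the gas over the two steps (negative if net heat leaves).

V₁ = nRT₁/P₁ = 3.22×8.314×552/83.1 = 178 L.
Step 1 — Isobaric: P stays 83.1 kPa; V/T = const ⇒ T₂ = 276 K, V₂ = 88.9 L.
W = PΔV = 83.1×(88.9−178) kPa·L = -7390 J.
ΔU = nCvΔT = 3.22×20.8×(276−552) = -18500 J.
Q = ΔU + W = nCpΔT = -25900 J.
State after step 1: P = 83.1 kPa, V = 88.9 L, T = 276 K.
Step 2 — Isochoric: V stays 88.9 L; P/T = const ⇒ T₂ = 542 K, P₂ = 163 kPa.
W = 0 (no volume change).
ΔU = nCvΔT = 3.22×20.8×(542−276) = 17800 J.
Q = ΔU = 17800 J.
Net over both steps: W = -7390 J, Q = -8060 J, ΔU = -669 J.

-8060 J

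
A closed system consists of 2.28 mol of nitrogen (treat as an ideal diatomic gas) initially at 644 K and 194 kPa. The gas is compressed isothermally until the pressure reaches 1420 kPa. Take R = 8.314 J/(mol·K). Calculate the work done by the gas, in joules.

V₁ = nRT₁/P₁ = 2.28×8.314×644/194 = 62.9 L.
Isothermal: T stays 644 K; PV = const ⇒ V₂ = 8.60 L, P₂ = 1420 kPa.
W = nRT ln(V₂/V₁) = 2.28×8.314×644×ln(0.137) = -24300 J.

-24300 J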